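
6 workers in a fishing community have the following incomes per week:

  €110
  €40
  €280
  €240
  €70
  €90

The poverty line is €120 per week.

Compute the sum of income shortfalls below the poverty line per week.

Incomes under z: €40, €70, €90, €110 (q = 4 of N = 6).
Individual gaps: 120−40 = 80; 120−70 = 50; 120−90 = 30; 120−110 = 10.
Aggregate gap = €170.

€170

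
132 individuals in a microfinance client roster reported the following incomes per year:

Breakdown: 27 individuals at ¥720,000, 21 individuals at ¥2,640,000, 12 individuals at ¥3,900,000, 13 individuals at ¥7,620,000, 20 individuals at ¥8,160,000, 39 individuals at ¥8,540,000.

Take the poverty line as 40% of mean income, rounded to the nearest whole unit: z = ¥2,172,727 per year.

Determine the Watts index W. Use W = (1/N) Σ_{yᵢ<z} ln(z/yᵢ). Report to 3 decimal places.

Poor units: 27×¥720,000 (q = 27 of N = 132).
Log gaps: ln(2172727/720000) = 1.1045 (×27).
W = 29.821152 / 132 = 0.226.

0.226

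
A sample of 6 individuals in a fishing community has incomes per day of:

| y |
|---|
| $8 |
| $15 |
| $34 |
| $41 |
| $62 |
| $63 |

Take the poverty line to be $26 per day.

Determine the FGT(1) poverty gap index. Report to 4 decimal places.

Below the line: $8, $15 (q = 2 of N = 6).
Shortfall ratios: (26−8)/26 = 0.6923; (26−15)/26 = 0.4231.
Sum of shortfalls = 1.115385; P₁ averages over all N: 1.115385 / 6 = 0.1859.

0.1859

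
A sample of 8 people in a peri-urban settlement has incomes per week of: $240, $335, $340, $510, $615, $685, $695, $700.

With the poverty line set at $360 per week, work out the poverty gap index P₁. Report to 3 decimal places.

0.057

Poor units: $240, $335, $340 (q = 3 of N = 8).
Relative gaps: (360−240)/360 = 0.3333; (360−335)/360 = 0.0694; (360−340)/360 = 0.0556.
Sum of shortfalls = 0.458333; P₁ averages over all N: 0.458333 / 8 = 0.057.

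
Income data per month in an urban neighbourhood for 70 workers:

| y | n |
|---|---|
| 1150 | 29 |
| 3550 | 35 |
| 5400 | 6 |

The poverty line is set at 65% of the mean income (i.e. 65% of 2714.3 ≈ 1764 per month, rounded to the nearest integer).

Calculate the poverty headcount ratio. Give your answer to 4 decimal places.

0.4143

29 of the 70 workers have income below 1764.
H = 29/70 = 0.4143.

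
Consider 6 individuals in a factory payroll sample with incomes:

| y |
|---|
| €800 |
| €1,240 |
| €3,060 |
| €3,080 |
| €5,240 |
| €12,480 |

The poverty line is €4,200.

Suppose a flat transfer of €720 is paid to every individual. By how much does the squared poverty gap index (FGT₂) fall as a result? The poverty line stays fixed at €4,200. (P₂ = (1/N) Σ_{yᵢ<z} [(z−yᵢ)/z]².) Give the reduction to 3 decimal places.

0.098

Before: below the line — €800, €1,240, €3,060, €3,080; squared poverty gap index (FGT₂) = 0.21613.
After the €720 transfer: below the line — €1,520, €1,960, €3,780, €3,800; squared poverty gap index (FGT₂) = 0.11845.
Reduction = 0.21613 − 0.11845 = 0.098.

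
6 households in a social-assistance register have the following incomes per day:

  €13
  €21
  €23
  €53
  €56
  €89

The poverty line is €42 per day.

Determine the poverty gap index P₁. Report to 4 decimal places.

Below z: €13, €21, €23 (q = 3 of N = 6).
Gap ratios (z−y)/z: (42−13)/42 = 0.6905; (42−21)/42 = 0.5000; (42−23)/42 = 0.4524.
Σ = 1.642857. Dividing by the full population N = 6 gives P₁ = 0.2738.

0.2738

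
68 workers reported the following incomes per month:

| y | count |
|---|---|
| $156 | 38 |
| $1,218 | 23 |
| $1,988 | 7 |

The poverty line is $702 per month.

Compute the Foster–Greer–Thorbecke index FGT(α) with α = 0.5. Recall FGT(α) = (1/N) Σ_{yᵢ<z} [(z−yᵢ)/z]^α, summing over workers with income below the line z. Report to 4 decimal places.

Poor units: 38×$156 (q = 38 of N = 68).
Normalized shortfalls: (702−156)/702 = 0.7778 (×38).
Raised to α = 0.5: 0.88192 (×38).
Sum = 33.512850; FGT(0.5) = 33.512850 / 68 = 0.4928.

0.4928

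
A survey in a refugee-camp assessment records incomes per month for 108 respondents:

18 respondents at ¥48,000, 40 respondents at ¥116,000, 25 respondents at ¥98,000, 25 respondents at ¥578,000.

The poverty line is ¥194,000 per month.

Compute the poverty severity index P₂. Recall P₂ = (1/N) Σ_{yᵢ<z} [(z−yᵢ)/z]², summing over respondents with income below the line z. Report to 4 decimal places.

Below z: 18×¥48,000, 25×¥98,000, 40×¥116,000 (q = 83 of N = 108).
Shortfall ratios: (194000−48000)/194000 = 0.7526 (×18); (194000−98000)/194000 = 0.4948 (×25); (194000−116000)/194000 = 0.4021 (×40).
Squared: 0.5664 (×18); 0.2449 (×25); 0.1617 (×40).
Sum = 22.782655; P₂ = 22.782655 / 108 = 0.2110.

0.2110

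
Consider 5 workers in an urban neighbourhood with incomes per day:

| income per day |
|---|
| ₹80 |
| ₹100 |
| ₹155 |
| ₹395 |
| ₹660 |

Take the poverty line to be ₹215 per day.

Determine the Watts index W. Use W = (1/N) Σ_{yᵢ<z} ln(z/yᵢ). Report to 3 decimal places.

Below the line: ₹80, ₹100, ₹155 (q = 3 of N = 5).
Log gaps: ln(215/80) = 0.9886; ln(215/100) = 0.7655; ln(215/155) = 0.3272.
W = 2.081292 / 5 = 0.416.

0.416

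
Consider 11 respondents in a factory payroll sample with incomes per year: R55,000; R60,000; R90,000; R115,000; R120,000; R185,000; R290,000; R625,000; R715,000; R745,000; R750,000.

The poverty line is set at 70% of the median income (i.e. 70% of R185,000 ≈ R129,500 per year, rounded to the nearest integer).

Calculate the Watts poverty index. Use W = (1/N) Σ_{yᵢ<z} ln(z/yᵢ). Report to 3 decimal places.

Poor units: R55,000, R60,000, R90,000, R115,000, R120,000 (q = 5 of N = 11).
Log gaps: ln(129500/55000) = 0.8563; ln(129500/60000) = 0.7693; ln(129500/90000) = 0.3639; ln(129500/115000) = 0.1187; ln(129500/120000) = 0.0762.
W = 2.184493 / 11 = 0.199.

0.199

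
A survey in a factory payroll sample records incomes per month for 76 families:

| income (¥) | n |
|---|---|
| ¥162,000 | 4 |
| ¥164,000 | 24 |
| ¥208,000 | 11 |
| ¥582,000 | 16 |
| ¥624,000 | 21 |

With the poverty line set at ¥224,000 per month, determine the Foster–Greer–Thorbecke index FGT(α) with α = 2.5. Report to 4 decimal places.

0.0140

Below the line: 4×¥162,000, 24×¥164,000, 11×¥208,000 (q = 39 of N = 76).
Gap ratios (z−y)/z: (224000−162000)/224000 = 0.2768 (×4); (224000−164000)/224000 = 0.2679 (×24); (224000−208000)/224000 = 0.0714 (×11).
Raised to α = 2.5: 0.04031 (×4); 0.03713 (×24); 0.00136 (×11).
Sum = 1.067407; FGT(2.5) = 1.067407 / 76 = 0.0140.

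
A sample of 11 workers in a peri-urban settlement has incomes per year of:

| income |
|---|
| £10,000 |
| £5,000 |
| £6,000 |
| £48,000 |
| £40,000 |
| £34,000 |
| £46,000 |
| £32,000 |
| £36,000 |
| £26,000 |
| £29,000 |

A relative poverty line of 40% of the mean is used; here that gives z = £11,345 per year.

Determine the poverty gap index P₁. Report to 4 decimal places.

Below the line: £5,000, £6,000, £10,000 (q = 3 of N = 11).
Relative gaps: (11345−5000)/11345 = 0.5593; (11345−6000)/11345 = 0.4711; (11345−10000)/11345 = 0.1186.
Sum of shortfalls = 1.148964; P₁ averages over all N: 1.148964 / 11 = 0.1045.

0.1045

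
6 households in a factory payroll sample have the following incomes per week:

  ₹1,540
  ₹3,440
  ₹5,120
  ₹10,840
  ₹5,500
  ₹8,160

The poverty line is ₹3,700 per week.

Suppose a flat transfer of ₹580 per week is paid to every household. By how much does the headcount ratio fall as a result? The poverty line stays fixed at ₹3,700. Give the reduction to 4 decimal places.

Before: below the line — ₹1,540, ₹3,440; headcount ratio = 0.333333.
After the ₹580 transfer: below the line — ₹2,120; headcount ratio = 0.166667.
Reduction = 0.333333 − 0.166667 = 0.1667.

0.1667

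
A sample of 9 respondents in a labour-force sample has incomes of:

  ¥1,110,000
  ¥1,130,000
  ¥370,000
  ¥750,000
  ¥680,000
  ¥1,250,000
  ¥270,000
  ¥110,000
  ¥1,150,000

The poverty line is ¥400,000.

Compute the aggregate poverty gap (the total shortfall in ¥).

¥450,000

Below z: ¥110,000, ¥270,000, ¥370,000 (q = 3 of N = 9).
Individual gaps: 400000−110000 = 290000; 400000−270000 = 130000; 400000−370000 = 30000.
Aggregate gap = ¥450,000.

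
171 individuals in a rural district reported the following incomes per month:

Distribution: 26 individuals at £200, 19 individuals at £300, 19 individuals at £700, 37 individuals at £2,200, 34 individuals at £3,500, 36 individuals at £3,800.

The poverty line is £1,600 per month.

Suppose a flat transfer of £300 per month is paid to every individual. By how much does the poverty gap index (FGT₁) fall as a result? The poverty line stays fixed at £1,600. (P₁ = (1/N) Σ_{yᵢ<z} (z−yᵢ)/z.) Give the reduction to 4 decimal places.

0.0702

Before: below the line — 26×£200, 19×£300, 19×£700; poverty gap index (FGT₁) = 0.285819.
After the £300 transfer: below the line — 26×£500, 19×£600, 19×£1,000; poverty gap index (FGT₁) = 0.215643.
Reduction = 0.285819 − 0.215643 = 0.0702.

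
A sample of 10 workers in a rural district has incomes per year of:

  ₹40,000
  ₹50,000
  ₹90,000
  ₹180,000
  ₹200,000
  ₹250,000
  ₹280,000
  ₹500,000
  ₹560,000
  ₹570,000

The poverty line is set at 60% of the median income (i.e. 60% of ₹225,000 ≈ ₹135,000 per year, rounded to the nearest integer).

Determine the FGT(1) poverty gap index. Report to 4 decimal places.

Incomes under z: ₹40,000, ₹50,000, ₹90,000 (q = 3 of N = 10).
Gap ratios (z−y)/z: (135000−40000)/135000 = 0.7037; (135000−50000)/135000 = 0.6296; (135000−90000)/135000 = 0.3333.
Σ = 1.666667. Dividing by the full population N = 10 gives P₁ = 0.1667.

0.1667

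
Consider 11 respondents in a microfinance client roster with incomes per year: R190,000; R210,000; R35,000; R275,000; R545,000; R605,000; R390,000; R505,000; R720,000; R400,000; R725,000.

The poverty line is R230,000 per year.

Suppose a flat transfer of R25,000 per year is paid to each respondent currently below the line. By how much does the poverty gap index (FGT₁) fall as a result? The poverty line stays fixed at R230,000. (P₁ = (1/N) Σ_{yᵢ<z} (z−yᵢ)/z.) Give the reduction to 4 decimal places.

0.0277

Before: below the line — R35,000, R190,000, R210,000; poverty gap index (FGT₁) = 0.100791.
After the R25,000 transfer: below the line — R60,000, R215,000; poverty gap index (FGT₁) = 0.073123.
Reduction = 0.100791 − 0.073123 = 0.0277.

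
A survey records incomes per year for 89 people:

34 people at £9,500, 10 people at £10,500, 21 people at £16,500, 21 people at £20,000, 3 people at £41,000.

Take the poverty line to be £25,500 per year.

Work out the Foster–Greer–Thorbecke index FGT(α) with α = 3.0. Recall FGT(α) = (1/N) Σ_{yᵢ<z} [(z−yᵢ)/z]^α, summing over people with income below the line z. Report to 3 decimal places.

0.130

Below the line: 34×£9,500, 10×£10,500, 21×£16,500, 21×£20,000 (q = 86 of N = 89).
Normalized shortfalls: (25500−9500)/25500 = 0.6275 (×34); (25500−10500)/25500 = 0.5882 (×10); (25500−16500)/25500 = 0.3529 (×21); (25500−20000)/25500 = 0.2157 (×21).
Raised to α = 3.0: 0.24702 (×34); 0.20354 (×10); 0.04396 (×21); 0.01003 (×21).
Sum = 11.568213; FGT(3.0) = 11.568213 / 89 = 0.130.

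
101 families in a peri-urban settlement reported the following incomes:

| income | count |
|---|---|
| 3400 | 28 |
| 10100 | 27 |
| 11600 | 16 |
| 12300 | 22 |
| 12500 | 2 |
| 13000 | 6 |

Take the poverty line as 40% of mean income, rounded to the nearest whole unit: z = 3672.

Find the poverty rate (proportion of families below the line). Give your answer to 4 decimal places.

28 of the 101 families have income below 3672.
H = 28/101 = 0.2772.

0.2772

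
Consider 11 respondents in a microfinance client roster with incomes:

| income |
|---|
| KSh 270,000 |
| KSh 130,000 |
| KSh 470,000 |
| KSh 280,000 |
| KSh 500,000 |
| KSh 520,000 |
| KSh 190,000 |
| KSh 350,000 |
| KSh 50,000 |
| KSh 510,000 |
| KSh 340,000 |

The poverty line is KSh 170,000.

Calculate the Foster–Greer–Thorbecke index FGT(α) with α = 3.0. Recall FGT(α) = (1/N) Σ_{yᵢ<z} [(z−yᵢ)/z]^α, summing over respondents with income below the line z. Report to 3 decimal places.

0.033

Below z: KSh 50,000, KSh 130,000 (q = 2 of N = 11).
Shortfall ratios: (170000−50000)/170000 = 0.7059; (170000−130000)/170000 = 0.2353.
Raised to α = 3.0: 0.35172; 0.01303.
Sum = 0.364747; FGT(3.0) = 0.364747 / 11 = 0.033.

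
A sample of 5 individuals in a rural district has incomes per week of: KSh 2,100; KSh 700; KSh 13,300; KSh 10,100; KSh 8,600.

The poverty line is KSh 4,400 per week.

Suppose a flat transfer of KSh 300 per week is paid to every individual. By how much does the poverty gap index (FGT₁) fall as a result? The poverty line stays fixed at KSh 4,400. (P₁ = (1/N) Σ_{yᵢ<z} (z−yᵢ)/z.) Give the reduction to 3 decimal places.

Before: below the line — KSh 700, KSh 2,100; poverty gap index (FGT₁) = 0.27273.
After the KSh 300 transfer: below the line — KSh 1,000, KSh 2,400; poverty gap index (FGT₁) = 0.24545.
Reduction = 0.27273 − 0.24545 = 0.027.

0.027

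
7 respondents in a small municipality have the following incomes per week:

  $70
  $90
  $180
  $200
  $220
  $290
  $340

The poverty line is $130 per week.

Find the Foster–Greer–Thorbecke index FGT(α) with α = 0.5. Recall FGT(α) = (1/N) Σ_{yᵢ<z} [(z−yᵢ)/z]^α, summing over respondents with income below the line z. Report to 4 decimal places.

Poor units: $70, $90 (q = 2 of N = 7).
Shortfall ratios: (130−70)/130 = 0.4615; (130−90)/130 = 0.3077.
Raised to α = 0.5: 0.67937; 0.55470.
Sum = 1.234066; FGT(0.5) = 1.234066 / 7 = 0.1763.

0.1763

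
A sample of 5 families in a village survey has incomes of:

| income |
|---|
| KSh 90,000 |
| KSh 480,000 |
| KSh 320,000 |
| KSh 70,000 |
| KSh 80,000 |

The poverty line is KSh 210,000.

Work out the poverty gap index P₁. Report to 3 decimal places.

Below z: KSh 70,000, KSh 80,000, KSh 90,000 (q = 3 of N = 5).
Normalized shortfalls: (210000−70000)/210000 = 0.6667; (210000−80000)/210000 = 0.6190; (210000−90000)/210000 = 0.5714.
Sum of shortfalls = 1.857143; P₁ averages over all N: 1.857143 / 5 = 0.371.

0.371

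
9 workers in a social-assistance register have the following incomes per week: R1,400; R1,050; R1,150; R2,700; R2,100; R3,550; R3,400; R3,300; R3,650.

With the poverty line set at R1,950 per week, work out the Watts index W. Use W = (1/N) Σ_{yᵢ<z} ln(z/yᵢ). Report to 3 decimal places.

Below z: R1,050, R1,150, R1,400 (q = 3 of N = 9).
Log shortfalls: ln(1950/1050) = 0.6190; ln(1950/1150) = 0.5281; ln(1950/1400) = 0.3314.
W = 1.478464 / 9 = 0.164.

0.164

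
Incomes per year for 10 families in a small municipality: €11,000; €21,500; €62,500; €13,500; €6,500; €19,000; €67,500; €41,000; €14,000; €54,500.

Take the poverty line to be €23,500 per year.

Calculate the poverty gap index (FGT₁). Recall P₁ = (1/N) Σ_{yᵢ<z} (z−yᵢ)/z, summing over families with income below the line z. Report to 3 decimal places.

Below the line: €6,500, €11,000, €13,500, €14,000, €19,000, €21,500 (q = 6 of N = 10).
Gap ratios (z−y)/z: (23500−6500)/23500 = 0.7234; (23500−11000)/23500 = 0.5319; (23500−13500)/23500 = 0.4255; (23500−14000)/23500 = 0.4043; (23500−19000)/23500 = 0.1915; (23500−21500)/23500 = 0.0851.
Sum of shortfalls = 2.361702; P₁ averages over all N: 2.361702 / 10 = 0.236.

0.236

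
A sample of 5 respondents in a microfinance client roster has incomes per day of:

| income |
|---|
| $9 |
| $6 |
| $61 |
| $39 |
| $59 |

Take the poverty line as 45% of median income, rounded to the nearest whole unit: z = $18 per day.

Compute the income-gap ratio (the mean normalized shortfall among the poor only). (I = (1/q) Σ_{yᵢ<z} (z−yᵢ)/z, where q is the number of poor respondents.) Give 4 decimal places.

Below z: $6, $9 (q = 2 of N = 5).
Shortfall ratios (z−y)/z: 0.6667, 0.5000; sum = 1.166667.
I averages over the q = 2 poor units only: 1.166667 / 2 = 0.5833.

0.5833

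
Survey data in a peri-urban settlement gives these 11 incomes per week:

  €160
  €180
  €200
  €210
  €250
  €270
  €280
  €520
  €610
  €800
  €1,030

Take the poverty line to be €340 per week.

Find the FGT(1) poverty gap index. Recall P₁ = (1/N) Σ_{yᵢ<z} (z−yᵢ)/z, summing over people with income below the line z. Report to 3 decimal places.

0.222

Incomes under z: €160, €180, €200, €210, €250, €270, €280 (q = 7 of N = 11).
Normalized shortfalls: (340−160)/340 = 0.5294; (340−180)/340 = 0.4706; (340−200)/340 = 0.4118; (340−210)/340 = 0.3824; (340−250)/340 = 0.2647; (340−270)/340 = 0.2059; (340−280)/340 = 0.1765.
Sum of shortfalls = 2.441176; P₁ averages over all N: 2.441176 / 11 = 0.222.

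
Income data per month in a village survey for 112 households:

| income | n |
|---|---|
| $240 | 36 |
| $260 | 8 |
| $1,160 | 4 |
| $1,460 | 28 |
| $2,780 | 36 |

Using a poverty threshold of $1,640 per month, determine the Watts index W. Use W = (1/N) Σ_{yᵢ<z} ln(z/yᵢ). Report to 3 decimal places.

Poor units: 36×$240, 8×$260, 4×$1,160, 28×$1,460 (q = 76 of N = 112).
ln(z/y) terms: ln(1640/240) = 1.9218 (×36); ln(1640/260) = 1.8418 (×8); ln(1640/1160) = 0.3463 (×4); ln(1640/1460) = 0.1163 (×28).
W = 88.559792 / 112 = 0.791.

0.791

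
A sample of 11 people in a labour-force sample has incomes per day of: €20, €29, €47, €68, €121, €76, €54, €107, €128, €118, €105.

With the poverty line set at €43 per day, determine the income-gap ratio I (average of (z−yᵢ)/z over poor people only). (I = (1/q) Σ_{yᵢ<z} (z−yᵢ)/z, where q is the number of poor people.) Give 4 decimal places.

Poor units: €20, €29 (q = 2 of N = 11).
Relative gaps: 0.5349, 0.3256; sum = 0.860465.
I averages over the q = 2 poor units only: 0.860465 / 2 = 0.4302.

0.4302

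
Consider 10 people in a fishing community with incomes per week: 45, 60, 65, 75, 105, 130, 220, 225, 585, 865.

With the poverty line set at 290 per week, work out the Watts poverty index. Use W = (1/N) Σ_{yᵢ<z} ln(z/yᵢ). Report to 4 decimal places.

Below the line: 45, 60, 65, 75, 105, 130, 220, 225 (q = 8 of N = 10).
Log gaps: ln(290/45) = 1.8632; ln(290/60) = 1.5755; ln(290/65) = 1.4955; ln(290/75) = 1.3524; ln(290/105) = 1.0159; ln(290/130) = 0.8023; ln(290/220) = 0.2763; ln(290/225) = 0.2538.
W = 8.634942 / 10 = 0.8635.

0.8635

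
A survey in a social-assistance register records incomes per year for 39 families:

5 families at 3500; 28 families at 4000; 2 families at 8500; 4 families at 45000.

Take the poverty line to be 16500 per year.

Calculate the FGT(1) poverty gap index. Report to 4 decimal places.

Below the line: 5×3500, 28×4000, 2×8500 (q = 35 of N = 39).
Gap ratios (z−y)/z: (16500−3500)/16500 = 0.7879 (×5); (16500−4000)/16500 = 0.7576 (×28); (16500−8500)/16500 = 0.4848 (×2).
Sum of shortfalls = 26.121212; P₁ averages over all N: 26.121212 / 39 = 0.6698.

0.6698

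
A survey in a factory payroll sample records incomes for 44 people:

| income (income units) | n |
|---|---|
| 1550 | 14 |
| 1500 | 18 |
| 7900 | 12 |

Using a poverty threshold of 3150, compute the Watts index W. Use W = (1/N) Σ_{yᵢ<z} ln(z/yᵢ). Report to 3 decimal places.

0.529

Below the line: 18×1500, 14×1550 (q = 32 of N = 44).
Log shortfalls: ln(3150/1500) = 0.7419 (×18); ln(3150/1550) = 0.7091 (×14).
W = 23.282938 / 44 = 0.529.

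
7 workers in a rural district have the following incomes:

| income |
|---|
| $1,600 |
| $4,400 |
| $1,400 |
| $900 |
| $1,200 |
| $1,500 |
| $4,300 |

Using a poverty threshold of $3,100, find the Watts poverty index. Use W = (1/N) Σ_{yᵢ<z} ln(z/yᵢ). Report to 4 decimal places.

0.6240

Poor units: $900, $1,200, $1,400, $1,500, $1,600 (q = 5 of N = 7).
Log gaps: ln(3100/900) = 1.2368; ln(3100/1200) = 0.9491; ln(3100/1400) = 0.7949; ln(3100/1500) = 0.7259; ln(3100/1600) = 0.6614.
W = 4.368109 / 7 = 0.6240.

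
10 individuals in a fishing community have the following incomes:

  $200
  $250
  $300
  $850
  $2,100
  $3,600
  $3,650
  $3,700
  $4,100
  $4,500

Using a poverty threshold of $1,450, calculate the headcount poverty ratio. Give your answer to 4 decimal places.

0.4000

4 of the 10 individuals have income below $1,450.
H = 4/10 = 0.4000.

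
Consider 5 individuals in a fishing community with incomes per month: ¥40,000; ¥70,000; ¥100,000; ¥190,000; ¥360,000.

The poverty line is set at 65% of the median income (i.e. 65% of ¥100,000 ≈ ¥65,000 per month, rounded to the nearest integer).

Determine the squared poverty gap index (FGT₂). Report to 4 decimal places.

Incomes under z: ¥40,000 (q = 1 of N = 5).
Relative gaps: (65000−40000)/65000 = 0.3846.
Squared: 0.1479.
Sum = 0.147929; P₂ = 0.147929 / 5 = 0.0296.

0.0296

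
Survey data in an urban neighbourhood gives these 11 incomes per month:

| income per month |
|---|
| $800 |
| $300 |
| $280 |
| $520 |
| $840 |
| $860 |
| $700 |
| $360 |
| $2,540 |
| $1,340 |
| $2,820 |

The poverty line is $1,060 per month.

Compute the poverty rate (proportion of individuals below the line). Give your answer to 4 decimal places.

0.7273

8 of the 11 individuals have income below $1,060.
H = 8/11 = 0.7273.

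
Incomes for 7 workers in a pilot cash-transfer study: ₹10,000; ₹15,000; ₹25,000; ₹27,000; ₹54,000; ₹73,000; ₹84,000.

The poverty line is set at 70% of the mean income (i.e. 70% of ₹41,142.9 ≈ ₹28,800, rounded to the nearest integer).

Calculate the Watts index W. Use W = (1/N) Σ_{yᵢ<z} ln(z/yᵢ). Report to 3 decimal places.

0.274

Poor units: ₹10,000, ₹15,000, ₹25,000, ₹27,000 (q = 4 of N = 7).
Log shortfalls: ln(28800/10000) = 1.0578; ln(28800/15000) = 0.6523; ln(28800/25000) = 0.1415; ln(28800/27000) = 0.0645.
W = 1.916154 / 7 = 0.274.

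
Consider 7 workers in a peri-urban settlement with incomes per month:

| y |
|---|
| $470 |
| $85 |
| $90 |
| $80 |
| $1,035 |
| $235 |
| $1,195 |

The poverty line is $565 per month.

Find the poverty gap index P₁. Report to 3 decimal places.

Below z: $80, $85, $90, $235, $470 (q = 5 of N = 7).
Normalized shortfalls: (565−80)/565 = 0.8584; (565−85)/565 = 0.8496; (565−90)/565 = 0.8407; (565−235)/565 = 0.5841; (565−470)/565 = 0.1681.
Sum of shortfalls = 3.300885; P₁ averages over all N: 3.300885 / 7 = 0.472.

0.472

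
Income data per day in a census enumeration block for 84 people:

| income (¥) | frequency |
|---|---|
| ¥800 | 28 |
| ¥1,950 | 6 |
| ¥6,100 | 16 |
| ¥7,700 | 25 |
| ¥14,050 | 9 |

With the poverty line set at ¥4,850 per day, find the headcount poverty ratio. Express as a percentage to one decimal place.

34 of the 84 people have income below ¥4,850.
H = 34/84 = 40.5%.

40.5%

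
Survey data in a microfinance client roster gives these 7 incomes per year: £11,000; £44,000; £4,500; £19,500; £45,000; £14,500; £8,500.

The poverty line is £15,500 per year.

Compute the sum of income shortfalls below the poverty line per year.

Incomes under z: £4,500, £8,500, £11,000, £14,500 (q = 4 of N = 7).
Individual gaps: 15500−4500 = 11000; 15500−8500 = 7000; 15500−11000 = 4500; 15500−14500 = 1000.
Aggregate gap = £23,500.

£23,500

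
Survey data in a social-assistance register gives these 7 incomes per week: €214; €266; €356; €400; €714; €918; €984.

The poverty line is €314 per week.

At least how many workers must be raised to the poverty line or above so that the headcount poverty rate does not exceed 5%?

2

2 of the 7 workers are poor, so H = 2/7 = 0.286.
A headcount ratio of at most 5% allows at most ⌊0.05 × 7⌋ = 0 poor workers.
So at least 2 − 0 = 2 must be lifted.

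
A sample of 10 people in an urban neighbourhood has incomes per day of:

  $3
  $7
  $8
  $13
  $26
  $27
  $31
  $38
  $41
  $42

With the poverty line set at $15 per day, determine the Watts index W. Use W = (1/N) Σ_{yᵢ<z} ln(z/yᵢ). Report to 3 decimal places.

Poor units: $3, $7, $8, $13 (q = 4 of N = 10).
Log shortfalls: ln(15/3) = 1.6094; ln(15/7) = 0.7621; ln(15/8) = 0.6286; ln(15/13) = 0.1431.
W = 3.143287 / 10 = 0.314.

0.314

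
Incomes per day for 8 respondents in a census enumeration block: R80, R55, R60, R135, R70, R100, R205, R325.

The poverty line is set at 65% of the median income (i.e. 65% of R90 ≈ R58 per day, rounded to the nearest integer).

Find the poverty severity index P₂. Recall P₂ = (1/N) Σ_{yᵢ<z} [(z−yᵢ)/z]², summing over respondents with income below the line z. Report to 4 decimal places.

Poor units: R55 (q = 1 of N = 8).
Relative gaps: (58−55)/58 = 0.0517.
Squared: 0.0027.
Sum = 0.002675; P₂ = 0.002675 / 8 = 0.0003.

0.0003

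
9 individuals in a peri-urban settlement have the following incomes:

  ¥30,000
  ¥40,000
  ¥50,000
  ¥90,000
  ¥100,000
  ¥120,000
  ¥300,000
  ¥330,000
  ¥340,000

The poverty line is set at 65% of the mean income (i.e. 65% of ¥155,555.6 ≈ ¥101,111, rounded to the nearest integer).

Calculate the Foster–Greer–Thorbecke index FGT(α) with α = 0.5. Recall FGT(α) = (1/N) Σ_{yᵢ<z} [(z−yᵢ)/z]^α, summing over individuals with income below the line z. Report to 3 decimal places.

0.307

Poor units: ¥30,000, ¥40,000, ¥50,000, ¥90,000, ¥100,000 (q = 5 of N = 9).
Gap ratios (z−y)/z: (101111−30000)/101111 = 0.7033; (101111−40000)/101111 = 0.6044; (101111−50000)/101111 = 0.5055; (101111−90000)/101111 = 0.1099; (101111−100000)/101111 = 0.0110.
Raised to α = 0.5: 0.83863; 0.77743; 0.71098; 0.33150; 0.10482.
Sum = 2.763356; FGT(0.5) = 2.763356 / 9 = 0.307.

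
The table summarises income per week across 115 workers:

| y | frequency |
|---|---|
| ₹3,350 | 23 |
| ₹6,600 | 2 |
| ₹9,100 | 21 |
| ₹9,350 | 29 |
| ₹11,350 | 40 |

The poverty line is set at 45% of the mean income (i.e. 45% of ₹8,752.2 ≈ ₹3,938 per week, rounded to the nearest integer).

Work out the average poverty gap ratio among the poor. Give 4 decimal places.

Below z: 23×₹3,350 (q = 23 of N = 115).
Relative gaps: 0.1493 (×23); sum = 3.434231.
I averages over the q = 23 poor units only: 3.434231 / 23 = 0.1493.

0.1493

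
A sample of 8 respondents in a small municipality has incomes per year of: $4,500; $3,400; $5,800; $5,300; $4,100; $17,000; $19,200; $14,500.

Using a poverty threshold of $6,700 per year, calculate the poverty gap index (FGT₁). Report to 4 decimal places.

0.1940

Incomes under z: $3,400, $4,100, $4,500, $5,300, $5,800 (q = 5 of N = 8).
Gap ratios (z−y)/z: (6700−3400)/6700 = 0.4925; (6700−4100)/6700 = 0.3881; (6700−4500)/6700 = 0.3284; (6700−5300)/6700 = 0.2090; (6700−5800)/6700 = 0.1343.
Σ = 1.552239. Dividing by the full population N = 8 gives P₁ = 0.1940.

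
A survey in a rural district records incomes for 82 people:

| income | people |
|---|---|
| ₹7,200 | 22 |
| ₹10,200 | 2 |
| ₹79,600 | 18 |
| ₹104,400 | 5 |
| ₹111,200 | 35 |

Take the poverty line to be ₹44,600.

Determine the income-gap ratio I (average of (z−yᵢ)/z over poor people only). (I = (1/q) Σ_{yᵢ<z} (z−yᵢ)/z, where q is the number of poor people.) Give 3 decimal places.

Below z: 22×₹7,200, 2×₹10,200 (q = 24 of N = 82).
Relative gaps: 0.8386 (×22), 0.7713 (×2); sum = 19.991031.
I averages over the q = 24 poor units only: 19.991031 / 24 = 0.833.

0.833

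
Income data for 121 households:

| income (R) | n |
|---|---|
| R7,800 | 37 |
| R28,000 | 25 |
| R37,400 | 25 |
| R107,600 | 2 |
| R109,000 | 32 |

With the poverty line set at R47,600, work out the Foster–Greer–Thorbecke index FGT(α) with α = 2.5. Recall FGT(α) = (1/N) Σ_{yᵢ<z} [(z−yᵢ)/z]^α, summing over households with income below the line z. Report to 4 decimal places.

0.2224

Below the line: 37×R7,800, 25×R28,000, 25×R37,400 (q = 87 of N = 121).
Normalized shortfalls: (47600−7800)/47600 = 0.8361 (×37); (47600−28000)/47600 = 0.4118 (×25); (47600−37400)/47600 = 0.2143 (×25).
Raised to α = 2.5: 0.63928 (×37); 0.10880 (×25); 0.02126 (×25).
Sum = 26.904679; FGT(2.5) = 26.904679 / 121 = 0.2224.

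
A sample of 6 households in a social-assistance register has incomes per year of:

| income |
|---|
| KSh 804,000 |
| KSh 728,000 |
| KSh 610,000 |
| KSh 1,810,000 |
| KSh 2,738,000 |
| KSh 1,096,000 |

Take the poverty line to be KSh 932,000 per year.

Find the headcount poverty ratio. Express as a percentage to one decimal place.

3 of the 6 households have income below KSh 932,000.
H = 3/6 = 50.0%.

50.0%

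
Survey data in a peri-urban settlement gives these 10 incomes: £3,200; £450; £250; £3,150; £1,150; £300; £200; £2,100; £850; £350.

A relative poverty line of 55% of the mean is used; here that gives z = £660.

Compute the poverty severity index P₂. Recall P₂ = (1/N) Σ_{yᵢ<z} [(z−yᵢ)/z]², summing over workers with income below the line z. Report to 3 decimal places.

0.149

Incomes under z: £200, £250, £300, £350, £450 (q = 5 of N = 10).
Normalized shortfalls: (660−200)/660 = 0.6970; (660−250)/660 = 0.6212; (660−300)/660 = 0.5455; (660−350)/660 = 0.4697; (660−450)/660 = 0.3182.
Squared: 0.4858; 0.3859; 0.2975; 0.2206; 0.1012.
Sum = 1.491047; P₂ = 1.491047 / 10 = 0.149.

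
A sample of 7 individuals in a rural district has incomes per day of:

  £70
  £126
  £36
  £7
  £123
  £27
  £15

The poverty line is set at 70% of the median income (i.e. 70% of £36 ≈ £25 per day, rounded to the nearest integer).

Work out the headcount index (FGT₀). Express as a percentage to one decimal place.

2 of the 7 individuals have income below £25.
H = 2/7 = 28.6%.

28.6%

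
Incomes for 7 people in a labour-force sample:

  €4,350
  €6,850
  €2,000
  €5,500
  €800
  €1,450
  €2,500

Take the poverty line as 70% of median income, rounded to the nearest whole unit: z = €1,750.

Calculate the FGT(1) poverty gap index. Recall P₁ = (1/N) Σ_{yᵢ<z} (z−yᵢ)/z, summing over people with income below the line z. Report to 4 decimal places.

0.1020

Poor units: €800, €1,450 (q = 2 of N = 7).
Relative gaps: (1750−800)/1750 = 0.5429; (1750−1450)/1750 = 0.1714.
Σ = 0.714286. Dividing by the full population N = 7 gives P₁ = 0.1020.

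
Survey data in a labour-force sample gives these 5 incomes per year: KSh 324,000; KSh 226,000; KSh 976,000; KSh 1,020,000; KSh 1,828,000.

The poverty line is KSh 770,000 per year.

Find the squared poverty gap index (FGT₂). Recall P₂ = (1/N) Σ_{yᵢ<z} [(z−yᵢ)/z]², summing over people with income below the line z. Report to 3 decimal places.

Incomes under z: KSh 226,000, KSh 324,000 (q = 2 of N = 5).
Gap ratios (z−y)/z: (770000−226000)/770000 = 0.7065; (770000−324000)/770000 = 0.5792.
Squared: 0.4991; 0.3355.
Sum = 0.834630; P₂ = 0.834630 / 5 = 0.167.

0.167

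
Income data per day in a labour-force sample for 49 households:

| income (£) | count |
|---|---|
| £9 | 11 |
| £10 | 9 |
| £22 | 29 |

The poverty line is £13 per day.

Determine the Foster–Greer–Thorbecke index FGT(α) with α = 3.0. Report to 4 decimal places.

0.0088

Below the line: 11×£9, 9×£10 (q = 20 of N = 49).
Relative gaps: (13−9)/13 = 0.3077 (×11); (13−10)/13 = 0.2308 (×9).
Raised to α = 3.0: 0.02913 (×11); 0.01229 (×9).
Sum = 0.431042; FGT(3.0) = 0.431042 / 49 = 0.0088.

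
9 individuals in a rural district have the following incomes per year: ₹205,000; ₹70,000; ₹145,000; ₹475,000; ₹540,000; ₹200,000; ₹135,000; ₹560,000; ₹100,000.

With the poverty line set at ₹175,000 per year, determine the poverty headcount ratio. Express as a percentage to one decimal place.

44.4%

4 of the 9 individuals have income below ₹175,000.
H = 4/9 = 44.4%.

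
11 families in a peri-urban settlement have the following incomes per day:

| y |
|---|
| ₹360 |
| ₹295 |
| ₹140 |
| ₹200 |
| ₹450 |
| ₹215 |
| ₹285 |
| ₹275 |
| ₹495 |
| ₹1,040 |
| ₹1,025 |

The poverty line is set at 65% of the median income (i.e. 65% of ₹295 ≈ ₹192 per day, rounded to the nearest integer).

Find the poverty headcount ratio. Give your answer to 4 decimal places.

0.0909

1 of the 11 families have income below ₹192.
H = 1/11 = 0.0909.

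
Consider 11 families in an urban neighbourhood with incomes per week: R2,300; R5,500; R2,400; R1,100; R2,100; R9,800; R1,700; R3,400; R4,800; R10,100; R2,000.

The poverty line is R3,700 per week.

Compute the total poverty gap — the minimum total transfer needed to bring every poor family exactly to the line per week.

R10,900

Below z: R1,100, R1,700, R2,000, R2,100, R2,300, R2,400, R3,400 (q = 7 of N = 11).
Individual gaps: 3700−1100 = 2600; 3700−1700 = 2000; 3700−2000 = 1700; 3700−2100 = 1600; 3700−2300 = 1400; 3700−2400 = 1300; 3700−3400 = 300.
Aggregate gap = R10,900.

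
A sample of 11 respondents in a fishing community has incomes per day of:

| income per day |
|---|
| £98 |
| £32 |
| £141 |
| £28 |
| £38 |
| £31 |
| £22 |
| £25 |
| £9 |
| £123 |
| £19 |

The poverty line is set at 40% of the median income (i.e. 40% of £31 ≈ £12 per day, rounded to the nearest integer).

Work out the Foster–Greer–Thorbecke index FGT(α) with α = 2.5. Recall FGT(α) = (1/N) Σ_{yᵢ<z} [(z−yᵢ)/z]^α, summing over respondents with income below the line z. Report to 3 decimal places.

0.003

Below z: £9 (q = 1 of N = 11).
Shortfall ratios: (12−9)/12 = 0.2500.
Raised to α = 2.5: 0.03125.
Sum = 0.031250; FGT(2.5) = 0.031250 / 11 = 0.003.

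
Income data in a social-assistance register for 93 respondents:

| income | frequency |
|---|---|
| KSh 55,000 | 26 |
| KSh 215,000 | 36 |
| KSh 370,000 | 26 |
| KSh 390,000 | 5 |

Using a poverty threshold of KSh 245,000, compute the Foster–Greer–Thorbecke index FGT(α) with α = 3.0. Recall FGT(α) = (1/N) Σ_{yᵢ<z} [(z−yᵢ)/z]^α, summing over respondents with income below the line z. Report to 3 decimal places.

0.131

Poor units: 26×KSh 55,000, 36×KSh 215,000 (q = 62 of N = 93).
Gap ratios (z−y)/z: (245000−55000)/245000 = 0.7755 (×26); (245000−215000)/245000 = 0.1224 (×36).
Raised to α = 3.0: 0.46640 (×26); 0.00184 (×36).
Sum = 12.192607; FGT(3.0) = 12.192607 / 93 = 0.131.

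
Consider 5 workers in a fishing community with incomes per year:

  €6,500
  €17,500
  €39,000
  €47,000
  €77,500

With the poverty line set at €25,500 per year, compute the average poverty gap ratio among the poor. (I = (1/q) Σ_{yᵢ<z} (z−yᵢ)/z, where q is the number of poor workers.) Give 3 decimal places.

Below the line: €6,500, €17,500 (q = 2 of N = 5).
Shortfall ratios (z−y)/z: 0.7451, 0.3137; sum = 1.058824.
The income-gap ratio divides by q (the poor only): 1.058824 / 2 = 0.529.

0.529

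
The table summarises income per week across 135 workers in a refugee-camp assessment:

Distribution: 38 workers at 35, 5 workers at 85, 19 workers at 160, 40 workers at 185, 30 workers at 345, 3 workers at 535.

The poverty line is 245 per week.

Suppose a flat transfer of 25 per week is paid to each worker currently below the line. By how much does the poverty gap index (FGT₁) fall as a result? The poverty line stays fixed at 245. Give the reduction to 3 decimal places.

0.077

Before: below the line — 38×35, 5×85, 19×160, 40×185; poverty gap index (FGT₁) = 0.38685.
After the 25 transfer: below the line — 38×60, 5×110, 19×185, 40×210; poverty gap index (FGT₁) = 0.30975.
Reduction = 0.38685 − 0.30975 = 0.077.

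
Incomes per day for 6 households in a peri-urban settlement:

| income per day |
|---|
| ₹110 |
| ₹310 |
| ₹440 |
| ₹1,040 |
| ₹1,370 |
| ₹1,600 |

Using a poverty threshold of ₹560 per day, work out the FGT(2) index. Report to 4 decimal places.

Poor units: ₹110, ₹310, ₹440 (q = 3 of N = 6).
Normalized shortfalls: (560−110)/560 = 0.8036; (560−310)/560 = 0.4464; (560−440)/560 = 0.2143.
Squared: 0.6457; 0.1993; 0.0459.
Sum = 0.890944; P₂ = 0.890944 / 6 = 0.1485.

0.1485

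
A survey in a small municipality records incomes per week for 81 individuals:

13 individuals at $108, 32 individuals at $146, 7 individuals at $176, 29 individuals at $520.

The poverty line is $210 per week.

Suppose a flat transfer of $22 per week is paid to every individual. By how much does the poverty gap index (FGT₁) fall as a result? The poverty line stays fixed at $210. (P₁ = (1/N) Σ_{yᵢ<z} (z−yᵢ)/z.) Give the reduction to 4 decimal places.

Before: below the line — 13×$108, 32×$146, 7×$176; poverty gap index (FGT₁) = 0.212346.
After the $22 transfer: below the line — 13×$130, 32×$168, 7×$198; poverty gap index (FGT₁) = 0.145091.
Reduction = 0.212346 − 0.145091 = 0.0673.

0.0673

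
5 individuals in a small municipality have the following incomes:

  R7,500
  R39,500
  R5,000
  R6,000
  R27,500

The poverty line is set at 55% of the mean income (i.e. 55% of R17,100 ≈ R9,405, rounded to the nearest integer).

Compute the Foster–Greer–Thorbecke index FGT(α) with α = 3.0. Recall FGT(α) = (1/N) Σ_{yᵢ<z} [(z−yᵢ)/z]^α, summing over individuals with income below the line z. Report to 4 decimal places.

0.0317

Below the line: R5,000, R6,000, R7,500 (q = 3 of N = 5).
Shortfall ratios: (9405−5000)/9405 = 0.4684; (9405−6000)/9405 = 0.3620; (9405−7500)/9405 = 0.2026.
Raised to α = 3.0: 0.10275; 0.04745; 0.00831.
Sum = 0.158510; FGT(3.0) = 0.158510 / 5 = 0.0317.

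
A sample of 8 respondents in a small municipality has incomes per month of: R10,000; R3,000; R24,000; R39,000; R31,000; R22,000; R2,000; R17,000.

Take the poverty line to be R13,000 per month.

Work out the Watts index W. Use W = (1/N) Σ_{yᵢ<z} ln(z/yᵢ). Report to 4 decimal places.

0.4501

Below the line: R2,000, R3,000, R10,000 (q = 3 of N = 8).
ln(z/y) terms: ln(13000/2000) = 1.8718; ln(13000/3000) = 1.4663; ln(13000/10000) = 0.2624.
W = 3.600504 / 8 = 0.4501.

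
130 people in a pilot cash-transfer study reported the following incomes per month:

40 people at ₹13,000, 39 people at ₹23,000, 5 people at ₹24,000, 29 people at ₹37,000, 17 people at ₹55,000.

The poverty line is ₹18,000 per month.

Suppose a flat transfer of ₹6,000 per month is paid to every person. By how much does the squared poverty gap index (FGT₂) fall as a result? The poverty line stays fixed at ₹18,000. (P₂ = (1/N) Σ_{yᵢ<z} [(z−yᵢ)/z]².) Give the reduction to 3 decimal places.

Before: below the line — 40×₹13,000; squared poverty gap index (FGT₂) = 0.02374.
After the ₹6,000 transfer: below the line — none; squared poverty gap index (FGT₂) = 0.00000.
Reduction = 0.02374 − 0.00000 = 0.024.

0.024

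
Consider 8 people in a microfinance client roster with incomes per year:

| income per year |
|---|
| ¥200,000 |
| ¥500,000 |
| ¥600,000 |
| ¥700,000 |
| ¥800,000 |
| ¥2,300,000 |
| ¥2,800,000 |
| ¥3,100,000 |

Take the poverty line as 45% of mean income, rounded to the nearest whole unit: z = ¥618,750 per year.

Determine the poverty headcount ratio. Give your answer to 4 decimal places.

3 of the 8 people have income below ¥618,750.
H = 3/8 = 0.3750.

0.3750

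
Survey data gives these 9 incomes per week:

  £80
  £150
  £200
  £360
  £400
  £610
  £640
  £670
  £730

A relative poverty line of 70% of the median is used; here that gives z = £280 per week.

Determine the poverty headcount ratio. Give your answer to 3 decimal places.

3 of the 9 respondents have income below £280.
H = 3/9 = 0.333.

0.333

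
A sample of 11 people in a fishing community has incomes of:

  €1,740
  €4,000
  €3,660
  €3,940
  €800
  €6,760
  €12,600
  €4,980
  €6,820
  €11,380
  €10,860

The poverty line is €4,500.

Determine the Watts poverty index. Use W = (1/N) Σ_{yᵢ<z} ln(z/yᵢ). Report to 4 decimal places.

0.2850

Below the line: €800, €1,740, €3,660, €3,940, €4,000 (q = 5 of N = 11).
Log gaps: ln(4500/800) = 1.7272; ln(4500/1740) = 0.9502; ln(4500/3660) = 0.2066; ln(4500/3940) = 0.1329; ln(4500/4000) = 0.1178.
W = 3.134707 / 11 = 0.2850.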